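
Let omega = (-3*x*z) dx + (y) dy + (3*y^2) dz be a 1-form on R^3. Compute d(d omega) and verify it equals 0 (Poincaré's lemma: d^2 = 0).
d(d omega) = 0

Step 1: d omega = sum_{i<j} (∂f_j/∂x_i - ∂f_i/∂x_j) dx_i ∧ dx_j:
  coeff of dx ∧ dy: 0
  coeff of dx ∧ dz: 3*x
  coeff of dy ∧ dz: 6*y
Step 2: Apply d again to each 2-form coefficient. The only possible 3-form in R^3 is dx ∧ dy ∧ dz, with coefficient
  ∂(coeff of dy∧dz)/∂x - ∂(coeff of dx∧dz)/∂y + ∂(coeff of dx∧dy)/∂z
  = ∂/∂x (6*y) - ∂/∂y (3*x) + ∂/∂z (0).
Each of these terms simplifies to sums of mixed partials that cancel in pairs. The result is 0 (by equality of mixed partials for smooth functions — Schwarz / Clairaut).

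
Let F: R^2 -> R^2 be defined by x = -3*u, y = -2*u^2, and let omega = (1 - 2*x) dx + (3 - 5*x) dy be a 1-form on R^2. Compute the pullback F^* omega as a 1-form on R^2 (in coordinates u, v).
F^* omega = (-60*u^2 - 30*u - 3) du

Using F^*(f dg) = (f ∘ F) d(g ∘ F), substitute each coordinate x_i by F_i(u, v) in f_i, and replace dx_i by d F_i = (∂F_i/∂u) du + (∂F_i/∂v) dv.
  For the x component: f_1(F) = 6*u + 1; d F_1 = (-3) du + (0) dv
  For the y component: f_2(F) = 15*u + 3; d F_2 = (-4*u) du + (0) dv
Combining and collecting du, dv coefficients:
  coeff of du: -60*u^2 - 30*u - 3
  coeff of dv: 0
F^* omega = (-60*u^2 - 30*u - 3) du.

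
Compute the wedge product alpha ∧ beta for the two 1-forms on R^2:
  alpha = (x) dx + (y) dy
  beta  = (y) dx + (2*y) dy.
alpha ∧ beta = (y*(2*x - y)) dx ∧ dy

Distribute the wedge, using dx_i ∧ dx_j = -dx_j ∧ dx_i and dx_i ∧ dx_i = 0. For each pair (i, j) with i < j, the coefficient of dx_i ∧ dx_j in alpha ∧ beta is (alpha_i * beta_j - alpha_j * beta_i). Collecting: alpha ∧ beta = (y*(2*x - y)) dx ∧ dy.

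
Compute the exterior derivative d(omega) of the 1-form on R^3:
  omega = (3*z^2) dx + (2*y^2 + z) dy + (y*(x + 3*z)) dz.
d(omega) = (y - 6*z) dx ∧ dz + (x + 3*z - 1) dy ∧ dz

For a 1-form omega = sum_i f_i dx_i, the exterior derivative is
  d(omega) = sum_{i < j} (∂f_j/∂x_i - ∂f_i/∂x_j) dx_i ∧ dx_j.
  coefficient of dx ∧ dz: ∂f_3/∂x - ∂f_1/∂z = ∂(y*(x + 3*z))/∂x - ∂(3*z^2)/∂z = y - 6*z
  coefficient of dy ∧ dz: ∂f_3/∂y - ∂f_2/∂z = ∂(y*(x + 3*z))/∂y - ∂(2*y^2 + z)/∂z = x + 3*z - 1
Assembling: d(omega) = (y - 6*z) dx ∧ dz + (x + 3*z - 1) dy ∧ dz.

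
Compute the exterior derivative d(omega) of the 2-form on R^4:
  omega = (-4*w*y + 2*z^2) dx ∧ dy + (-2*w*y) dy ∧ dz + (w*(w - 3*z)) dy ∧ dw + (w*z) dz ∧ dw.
d(omega) = (4*z) dx ∧ dy ∧ dz + (-4*y) dx ∧ dy ∧ dw + (3*w - 2*y) dy ∧ dz ∧ dw

For a 2-form omega = sum_{i<j} g_{ij} dx_i ∧ dx_j, the exterior derivative is
  d(omega) = sum_{i<j} d(g_{ij}) ∧ dx_i ∧ dx_j = sum_{i<j, k} (∂g_{ij}/∂x_k) dx_k ∧ dx_i ∧ dx_j.
Expand each term, using dx_k ∧ dx_i ∧ dx_j = sgn(permutation) dx_{(a)} ∧ dx_{(b)} ∧ dx_{(c)} with (a < b < c) sorted:
  d(-4*w*y + 2*z^2) includes (∂/∂z)(-4*w*y + 2*z^2) dz = (4*z) dz, which multiplied by dx ∧ dy gives (4*z) dx ∧ dy ∧ dz
  d(-4*w*y + 2*z^2) includes (∂/∂w)(-4*w*y + 2*z^2) dw = (-4*y) dw, which multiplied by dx ∧ dy gives (-4*y) dx ∧ dy ∧ dw
  d(-2*w*y) includes (∂/∂w)(-2*w*y) dw = (-2*y) dw, which multiplied by dy ∧ dz gives (-2*y) dy ∧ dz ∧ dw
  d(w*(w - 3*z)) includes (∂/∂z)(w*(w - 3*z)) dz = (-3*w) dz, which multiplied by dy ∧ dw gives (3*w) dy ∧ dz ∧ dw
Collecting like 3-forms: d(omega) = (4*z) dx ∧ dy ∧ dz + (-4*y) dx ∧ dy ∧ dw + (3*w - 2*y) dy ∧ dz ∧ dw.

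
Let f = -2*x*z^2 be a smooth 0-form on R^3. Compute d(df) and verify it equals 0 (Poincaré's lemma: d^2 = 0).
d(df) = 0

Step 1: df = sum_i (∂f/∂x_i) dx_i = (-2*z^2) dx + (0) dy + (-4*x*z) dz.
Step 2: Apply d again. Using the 1-form formula, the coefficient of dx ∧ dy in d(df) is ∂^2 f/∂x ∂y - ∂^2 f/∂y ∂x = (0) - (0) = 0 (equality of mixed partials for smooth f).
Similarly for dx ∧ dz and dy ∧ dz — all coefficients vanish. So d(df) = 0.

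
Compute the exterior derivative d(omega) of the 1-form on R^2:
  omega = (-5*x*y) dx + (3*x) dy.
d(omega) = (5*x + 3) dx ∧ dy

For a 1-form omega = sum_i f_i dx_i, the exterior derivative is
  d(omega) = sum_{i < j} (∂f_j/∂x_i - ∂f_i/∂x_j) dx_i ∧ dx_j.
  coefficient of dx ∧ dy: ∂f_2/∂x - ∂f_1/∂y = ∂(3*x)/∂x - ∂(-5*x*y)/∂y = 5*x + 3
Assembling: d(omega) = (5*x + 3) dx ∧ dy.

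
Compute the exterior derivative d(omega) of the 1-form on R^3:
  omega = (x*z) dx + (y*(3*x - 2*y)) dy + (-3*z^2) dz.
d(omega) = (3*y) dx ∧ dy + (-x) dx ∧ dz

For a 1-form omega = sum_i f_i dx_i, the exterior derivative is
  d(omega) = sum_{i < j} (∂f_j/∂x_i - ∂f_i/∂x_j) dx_i ∧ dx_j.
  coefficient of dx ∧ dy: ∂f_2/∂x - ∂f_1/∂y = ∂(y*(3*x - 2*y))/∂x - ∂(x*z)/∂y = 3*y
  coefficient of dx ∧ dz: ∂f_3/∂x - ∂f_1/∂z = ∂(-3*z^2)/∂x - ∂(x*z)/∂z = -x
Assembling: d(omega) = (3*y) dx ∧ dy + (-x) dx ∧ dz.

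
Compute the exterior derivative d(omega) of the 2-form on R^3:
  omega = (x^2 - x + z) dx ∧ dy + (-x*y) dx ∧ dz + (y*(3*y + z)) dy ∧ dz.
d(omega) = (x + 1) dx ∧ dy ∧ dz

For a 2-form omega = sum_{i<j} g_{ij} dx_i ∧ dx_j, the exterior derivative is
  d(omega) = sum_{i<j} d(g_{ij}) ∧ dx_i ∧ dx_j = sum_{i<j, k} (∂g_{ij}/∂x_k) dx_k ∧ dx_i ∧ dx_j.
Expand each term, using dx_k ∧ dx_i ∧ dx_j = sgn(permutation) dx_{(a)} ∧ dx_{(b)} ∧ dx_{(c)} with (a < b < c) sorted:
  d(x^2 - x + z) includes (∂/∂z)(x^2 - x + z) dz = (1) dz, which multiplied by dx ∧ dy gives (1) dx ∧ dy ∧ dz
  d(-x*y) includes (∂/∂y)(-x*y) dy = (-x) dy, which multiplied by dx ∧ dz gives (x) dx ∧ dy ∧ dz
Collecting like 3-forms: d(omega) = (x + 1) dx ∧ dy ∧ dz.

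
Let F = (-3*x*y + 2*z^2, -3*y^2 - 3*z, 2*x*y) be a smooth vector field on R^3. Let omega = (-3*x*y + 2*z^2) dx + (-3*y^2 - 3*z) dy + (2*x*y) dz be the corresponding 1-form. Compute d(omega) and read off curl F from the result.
d(omega) = (2*x + 3) dy ∧ dz + (-2*y + 4*z) dz ∧ dx + (3*x) dx ∧ dy; curl F = (2*x + 3, -2*y + 4*z, 3*x)

d omega = sum_{i<j} (∂f_j/∂x_i - ∂f_i/∂x_j) dx_i ∧ dx_j. Under the identification (dy ∧ dz, dz ∧ dx, dx ∧ dy) ↔ (e_x, e_y, e_z), the coefficients are exactly the components of curl F. Compute:
  ∂R/∂y - ∂Q/∂z = (2*x) - (-3) = 2*x + 3
  ∂P/∂z - ∂R/∂x = (4*z) - (2*y) = -2*y + 4*z
  ∂Q/∂x - ∂P/∂y = (0) - (-3*x) = 3*x.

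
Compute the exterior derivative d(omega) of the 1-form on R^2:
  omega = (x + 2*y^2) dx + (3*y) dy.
d(omega) = (-4*y) dx ∧ dy

For a 1-form omega = sum_i f_i dx_i, the exterior derivative is
  d(omega) = sum_{i < j} (∂f_j/∂x_i - ∂f_i/∂x_j) dx_i ∧ dx_j.
  coefficient of dx ∧ dy: ∂f_2/∂x - ∂f_1/∂y = ∂(3*y)/∂x - ∂(x + 2*y^2)/∂y = -4*y
Assembling: d(omega) = (-4*y) dx ∧ dy.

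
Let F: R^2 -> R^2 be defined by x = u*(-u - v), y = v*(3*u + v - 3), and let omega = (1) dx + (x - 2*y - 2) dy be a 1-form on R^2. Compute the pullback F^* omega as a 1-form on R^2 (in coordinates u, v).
F^* omega = (-3*u^2*v - 21*u*v^2 - 2*u - 6*v^3 + 18*v^2 - 7*v) du + (-3*u^3 - 23*u^2*v + 3*u^2 - 20*u*v^2 + 39*u*v - 7*u - 4*v^3 + 18*v^2 - 22*v + 6) dv

Using F^*(f dg) = (f ∘ F) d(g ∘ F), substitute each coordinate x_i by F_i(u, v) in f_i, and replace dx_i by d F_i = (∂F_i/∂u) du + (∂F_i/∂v) dv.
  For the x component: f_1(F) = 1; d F_1 = (-2*u - v) du + (-u) dv
  For the y component: f_2(F) = -u^2 - 7*u*v - 2*v^2 + 6*v - 2; d F_2 = (3*v) du + (3*u + 2*v - 3) dv
Combining and collecting du, dv coefficients:
  coeff of du: -3*u^2*v - 21*u*v^2 - 2*u - 6*v^3 + 18*v^2 - 7*v
  coeff of dv: -3*u^3 - 23*u^2*v + 3*u^2 - 20*u*v^2 + 39*u*v - 7*u - 4*v^3 + 18*v^2 - 22*v + 6
F^* omega = (-3*u^2*v - 21*u*v^2 - 2*u - 6*v^3 + 18*v^2 - 7*v) du + (-3*u^3 - 23*u^2*v + 3*u^2 - 20*u*v^2 + 39*u*v - 7*u - 4*v^3 + 18*v^2 - 22*v + 6) dv.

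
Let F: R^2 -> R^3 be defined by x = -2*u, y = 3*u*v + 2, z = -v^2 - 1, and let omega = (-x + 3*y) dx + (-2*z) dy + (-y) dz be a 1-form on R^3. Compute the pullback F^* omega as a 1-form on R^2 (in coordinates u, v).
F^* omega = (-18*u*v - 4*u + 6*v^3 + 6*v - 12) du + (12*u*v^2 + 6*u + 4*v) dv

Using F^*(f dg) = (f ∘ F) d(g ∘ F), substitute each coordinate x_i by F_i(u, v) in f_i, and replace dx_i by d F_i = (∂F_i/∂u) du + (∂F_i/∂v) dv.
  For the x component: f_1(F) = 9*u*v + 2*u + 6; d F_1 = (-2) du + (0) dv
  For the y component: f_2(F) = 2*v^2 + 2; d F_2 = (3*v) du + (3*u) dv
  For the z component: f_3(F) = -3*u*v - 2; d F_3 = (0) du + (-2*v) dv
Combining and collecting du, dv coefficients:
  coeff of du: -18*u*v - 4*u + 6*v^3 + 6*v - 12
  coeff of dv: 12*u*v^2 + 6*u + 4*v
F^* omega = (-18*u*v - 4*u + 6*v^3 + 6*v - 12) du + (12*u*v^2 + 6*u + 4*v) dv.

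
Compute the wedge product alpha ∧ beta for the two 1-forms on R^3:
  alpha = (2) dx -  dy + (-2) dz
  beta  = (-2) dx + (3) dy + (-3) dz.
alpha ∧ beta = (4) dx ∧ dy + (-10) dx ∧ dz + (9) dy ∧ dz

Distribute the wedge, using dx_i ∧ dx_j = -dx_j ∧ dx_i and dx_i ∧ dx_i = 0. For each pair (i, j) with i < j, the coefficient of dx_i ∧ dx_j in alpha ∧ beta is (alpha_i * beta_j - alpha_j * beta_i). Collecting: alpha ∧ beta = (4) dx ∧ dy + (-10) dx ∧ dz + (9) dy ∧ dz.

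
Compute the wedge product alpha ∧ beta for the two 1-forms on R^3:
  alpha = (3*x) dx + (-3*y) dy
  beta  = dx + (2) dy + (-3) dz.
alpha ∧ beta = (6*x + 3*y) dx ∧ dy + (-9*x) dx ∧ dz + (9*y) dy ∧ dz

Distribute the wedge, using dx_i ∧ dx_j = -dx_j ∧ dx_i and dx_i ∧ dx_i = 0. For each pair (i, j) with i < j, the coefficient of dx_i ∧ dx_j in alpha ∧ beta is (alpha_i * beta_j - alpha_j * beta_i). Collecting: alpha ∧ beta = (6*x + 3*y) dx ∧ dy + (-9*x) dx ∧ dz + (9*y) dy ∧ dz.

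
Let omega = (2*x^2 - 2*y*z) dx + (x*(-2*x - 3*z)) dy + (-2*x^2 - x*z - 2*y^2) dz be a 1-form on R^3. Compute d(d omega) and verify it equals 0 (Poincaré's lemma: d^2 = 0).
d(d omega) = 0

Step 1: d omega = sum_{i<j} (∂f_j/∂x_i - ∂f_i/∂x_j) dx_i ∧ dx_j:
  coeff of dx ∧ dy: -4*x - z
  coeff of dx ∧ dz: -4*x + 2*y - z
  coeff of dy ∧ dz: 3*x - 4*y
Step 2: Apply d again to each 2-form coefficient. The only possible 3-form in R^3 is dx ∧ dy ∧ dz, with coefficient
  ∂(coeff of dy∧dz)/∂x - ∂(coeff of dx∧dz)/∂y + ∂(coeff of dx∧dy)/∂z
  = ∂/∂x (3*x - 4*y) - ∂/∂y (-4*x + 2*y - z) + ∂/∂z (-4*x - z).
Each of these terms simplifies to sums of mixed partials that cancel in pairs. The result is 0 (by equality of mixed partials for smooth functions — Schwarz / Clairaut).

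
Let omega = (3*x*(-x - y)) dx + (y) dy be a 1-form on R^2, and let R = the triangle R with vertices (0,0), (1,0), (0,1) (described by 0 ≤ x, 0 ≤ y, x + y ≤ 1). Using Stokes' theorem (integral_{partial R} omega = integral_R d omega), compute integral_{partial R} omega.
integral_(partial R) omega = 1/2

Stokes: integral_partial_R omega = integral_R d omega with d omega = (∂Q/∂x - ∂P/∂y) dx ∧ dy.
  ∂Q/∂x = 0
  ∂P/∂y = -3*x
  integrand = ∂Q/∂x - ∂P/∂y = 3*x.
Integrating over R: integral_0^1 integral_0^{1-x} (3*x) dy dx = 1/2.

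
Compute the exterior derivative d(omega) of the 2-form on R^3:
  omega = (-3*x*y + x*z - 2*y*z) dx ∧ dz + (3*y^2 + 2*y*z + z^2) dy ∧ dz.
d(omega) = (3*x + 2*z) dx ∧ dy ∧ dz

For a 2-form omega = sum_{i<j} g_{ij} dx_i ∧ dx_j, the exterior derivative is
  d(omega) = sum_{i<j} d(g_{ij}) ∧ dx_i ∧ dx_j = sum_{i<j, k} (∂g_{ij}/∂x_k) dx_k ∧ dx_i ∧ dx_j.
Expand each term, using dx_k ∧ dx_i ∧ dx_j = sgn(permutation) dx_{(a)} ∧ dx_{(b)} ∧ dx_{(c)} with (a < b < c) sorted:
  d(-3*x*y + x*z - 2*y*z) includes (∂/∂y)(-3*x*y + x*z - 2*y*z) dy = (-3*x - 2*z) dy, which multiplied by dx ∧ dz gives (3*x + 2*z) dx ∧ dy ∧ dz
Collecting like 3-forms: d(omega) = (3*x + 2*z) dx ∧ dy ∧ dz.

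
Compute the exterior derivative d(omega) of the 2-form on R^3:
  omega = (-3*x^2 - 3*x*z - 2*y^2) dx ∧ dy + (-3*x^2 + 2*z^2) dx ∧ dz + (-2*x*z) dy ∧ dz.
d(omega) = (-3*x - 2*z) dx ∧ dy ∧ dz

For a 2-form omega = sum_{i<j} g_{ij} dx_i ∧ dx_j, the exterior derivative is
  d(omega) = sum_{i<j} d(g_{ij}) ∧ dx_i ∧ dx_j = sum_{i<j, k} (∂g_{ij}/∂x_k) dx_k ∧ dx_i ∧ dx_j.
Expand each term, using dx_k ∧ dx_i ∧ dx_j = sgn(permutation) dx_{(a)} ∧ dx_{(b)} ∧ dx_{(c)} with (a < b < c) sorted:
  d(-3*x^2 - 3*x*z - 2*y^2) includes (∂/∂z)(-3*x^2 - 3*x*z - 2*y^2) dz = (-3*x) dz, which multiplied by dx ∧ dy gives (-3*x) dx ∧ dy ∧ dz
  d(-2*x*z) includes (∂/∂x)(-2*x*z) dx = (-2*z) dx, which multiplied by dy ∧ dz gives (-2*z) dx ∧ dy ∧ dz
Collecting like 3-forms: d(omega) = (-3*x - 2*z) dx ∧ dy ∧ dz.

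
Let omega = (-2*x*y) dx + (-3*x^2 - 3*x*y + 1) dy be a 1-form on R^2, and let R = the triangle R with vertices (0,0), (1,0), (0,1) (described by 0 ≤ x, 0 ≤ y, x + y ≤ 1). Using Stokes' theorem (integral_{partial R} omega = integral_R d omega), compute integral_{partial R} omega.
integral_(partial R) omega = -7/6

Stokes: integral_partial_R omega = integral_R d omega with d omega = (∂Q/∂x - ∂P/∂y) dx ∧ dy.
  ∂Q/∂x = -6*x - 3*y
  ∂P/∂y = -2*x
  integrand = ∂Q/∂x - ∂P/∂y = -4*x - 3*y.
Integrating over R: integral_0^1 integral_0^{1-x} (-4*x - 3*y) dy dx = -7/6.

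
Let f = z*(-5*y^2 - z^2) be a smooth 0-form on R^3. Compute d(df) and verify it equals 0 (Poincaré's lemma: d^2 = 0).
d(df) = 0

Step 1: df = sum_i (∂f/∂x_i) dx_i = (0) dx + (-10*y*z) dy + (-5*y^2 - 3*z^2) dz.
Step 2: Apply d again. Using the 1-form formula, the coefficient of dx ∧ dy in d(df) is ∂^2 f/∂x ∂y - ∂^2 f/∂y ∂x = (0) - (0) = 0 (equality of mixed partials for smooth f).
Similarly for dx ∧ dz and dy ∧ dz — all coefficients vanish. So d(df) = 0.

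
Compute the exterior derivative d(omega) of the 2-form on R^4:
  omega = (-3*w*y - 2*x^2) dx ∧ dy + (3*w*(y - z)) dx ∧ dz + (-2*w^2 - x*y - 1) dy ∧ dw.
d(omega) = (-4*y) dx ∧ dy ∧ dw + (-3*w) dx ∧ dy ∧ dz + (3*y - 3*z) dx ∧ dz ∧ dw

For a 2-form omega = sum_{i<j} g_{ij} dx_i ∧ dx_j, the exterior derivative is
  d(omega) = sum_{i<j} d(g_{ij}) ∧ dx_i ∧ dx_j = sum_{i<j, k} (∂g_{ij}/∂x_k) dx_k ∧ dx_i ∧ dx_j.
Expand each term, using dx_k ∧ dx_i ∧ dx_j = sgn(permutation) dx_{(a)} ∧ dx_{(b)} ∧ dx_{(c)} with (a < b < c) sorted:
  d(-3*w*y - 2*x^2) includes (∂/∂w)(-3*w*y - 2*x^2) dw = (-3*y) dw, which multiplied by dx ∧ dy gives (-3*y) dx ∧ dy ∧ dw
  d(3*w*(y - z)) includes (∂/∂y)(3*w*(y - z)) dy = (3*w) dy, which multiplied by dx ∧ dz gives (-3*w) dx ∧ dy ∧ dz
  d(3*w*(y - z)) includes (∂/∂w)(3*w*(y - z)) dw = (3*y - 3*z) dw, which multiplied by dx ∧ dz gives (3*y - 3*z) dx ∧ dz ∧ dw
  d(-2*w^2 - x*y - 1) includes (∂/∂x)(-2*w^2 - x*y - 1) dx = (-y) dx, which multiplied by dy ∧ dw gives (-y) dx ∧ dy ∧ dw
Collecting like 3-forms: d(omega) = (-4*y) dx ∧ dy ∧ dw + (-3*w) dx ∧ dy ∧ dz + (3*y - 3*z) dx ∧ dz ∧ dw.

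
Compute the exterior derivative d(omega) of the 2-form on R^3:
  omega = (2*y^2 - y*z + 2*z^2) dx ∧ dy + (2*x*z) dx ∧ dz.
d(omega) = (-y + 4*z) dx ∧ dy ∧ dz

For a 2-form omega = sum_{i<j} g_{ij} dx_i ∧ dx_j, the exterior derivative is
  d(omega) = sum_{i<j} d(g_{ij}) ∧ dx_i ∧ dx_j = sum_{i<j, k} (∂g_{ij}/∂x_k) dx_k ∧ dx_i ∧ dx_j.
Expand each term, using dx_k ∧ dx_i ∧ dx_j = sgn(permutation) dx_{(a)} ∧ dx_{(b)} ∧ dx_{(c)} with (a < b < c) sorted:
  d(2*y^2 - y*z + 2*z^2) includes (∂/∂z)(2*y^2 - y*z + 2*z^2) dz = (-y + 4*z) dz, which multiplied by dx ∧ dy gives (-y + 4*z) dx ∧ dy ∧ dz
Collecting like 3-forms: d(omega) = (-y + 4*z) dx ∧ dy ∧ dz.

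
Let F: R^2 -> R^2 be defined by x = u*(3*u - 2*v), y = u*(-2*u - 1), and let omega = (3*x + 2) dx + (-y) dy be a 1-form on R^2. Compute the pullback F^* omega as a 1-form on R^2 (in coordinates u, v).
F^* omega = (46*u^3 - 54*u^2*v - 6*u^2 + 12*u*v^2 + 11*u - 4*v) du + (2*u*(-9*u^2 + 6*u*v - 2)) dv

Using F^*(f dg) = (f ∘ F) d(g ∘ F), substitute each coordinate x_i by F_i(u, v) in f_i, and replace dx_i by d F_i = (∂F_i/∂u) du + (∂F_i/∂v) dv.
  For the x component: f_1(F) = 9*u^2 - 6*u*v + 2; d F_1 = (6*u - 2*v) du + (-2*u) dv
  For the y component: f_2(F) = u*(2*u + 1); d F_2 = (-4*u - 1) du + (0) dv
Combining and collecting du, dv coefficients:
  coeff of du: 46*u^3 - 54*u^2*v - 6*u^2 + 12*u*v^2 + 11*u - 4*v
  coeff of dv: 2*u*(-9*u^2 + 6*u*v - 2)
F^* omega = (46*u^3 - 54*u^2*v - 6*u^2 + 12*u*v^2 + 11*u - 4*v) du + (2*u*(-9*u^2 + 6*u*v - 2)) dv.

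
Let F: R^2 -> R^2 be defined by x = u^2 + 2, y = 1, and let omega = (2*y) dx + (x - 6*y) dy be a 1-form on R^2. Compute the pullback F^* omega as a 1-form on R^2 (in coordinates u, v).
F^* omega = (4*u) du

Using F^*(f dg) = (f ∘ F) d(g ∘ F), substitute each coordinate x_i by F_i(u, v) in f_i, and replace dx_i by d F_i = (∂F_i/∂u) du + (∂F_i/∂v) dv.
  For the x component: f_1(F) = 2; d F_1 = (2*u) du + (0) dv
  For the y component: f_2(F) = u^2 - 4; d F_2 = (0) du + (0) dv
Combining and collecting du, dv coefficients:
  coeff of du: 4*u
  coeff of dv: 0
F^* omega = (4*u) du.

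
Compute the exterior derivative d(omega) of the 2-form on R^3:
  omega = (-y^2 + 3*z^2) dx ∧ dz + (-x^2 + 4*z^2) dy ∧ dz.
d(omega) = (-2*x + 2*y) dx ∧ dy ∧ dz

For a 2-form omega = sum_{i<j} g_{ij} dx_i ∧ dx_j, the exterior derivative is
  d(omega) = sum_{i<j} d(g_{ij}) ∧ dx_i ∧ dx_j = sum_{i<j, k} (∂g_{ij}/∂x_k) dx_k ∧ dx_i ∧ dx_j.
Expand each term, using dx_k ∧ dx_i ∧ dx_j = sgn(permutation) dx_{(a)} ∧ dx_{(b)} ∧ dx_{(c)} with (a < b < c) sorted:
  d(-y^2 + 3*z^2) includes (∂/∂y)(-y^2 + 3*z^2) dy = (-2*y) dy, which multiplied by dx ∧ dz gives (2*y) dx ∧ dy ∧ dz
  d(-x^2 + 4*z^2) includes (∂/∂x)(-x^2 + 4*z^2) dx = (-2*x) dx, which multiplied by dy ∧ dz gives (-2*x) dx ∧ dy ∧ dz
Collecting like 3-forms: d(omega) = (-2*x + 2*y) dx ∧ dy ∧ dz.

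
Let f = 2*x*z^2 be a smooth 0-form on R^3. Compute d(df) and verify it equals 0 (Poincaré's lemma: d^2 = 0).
d(df) = 0

Step 1: df = sum_i (∂f/∂x_i) dx_i = (2*z^2) dx + (0) dy + (4*x*z) dz.
Step 2: Apply d again. Using the 1-form formula, the coefficient of dx ∧ dy in d(df) is ∂^2 f/∂x ∂y - ∂^2 f/∂y ∂x = (0) - (0) = 0 (equality of mixed partials for smooth f).
Similarly for dx ∧ dz and dy ∧ dz — all coefficients vanish. So d(df) = 0.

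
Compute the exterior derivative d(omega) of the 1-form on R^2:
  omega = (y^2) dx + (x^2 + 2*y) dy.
d(omega) = (2*x - 2*y) dx ∧ dy

For a 1-form omega = sum_i f_i dx_i, the exterior derivative is
  d(omega) = sum_{i < j} (∂f_j/∂x_i - ∂f_i/∂x_j) dx_i ∧ dx_j.
  coefficient of dx ∧ dy: ∂f_2/∂x - ∂f_1/∂y = ∂(x^2 + 2*y)/∂x - ∂(y^2)/∂y = 2*x - 2*y
Assembling: d(omega) = (2*x - 2*y) dx ∧ dy.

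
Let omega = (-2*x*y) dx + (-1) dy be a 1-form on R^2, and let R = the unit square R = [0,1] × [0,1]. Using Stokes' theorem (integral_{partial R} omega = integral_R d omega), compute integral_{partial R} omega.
integral_(partial R) omega = 1

Stokes: integral_partial_R omega = integral_R d omega with d omega = (∂Q/∂x - ∂P/∂y) dx ∧ dy.
  ∂Q/∂x = 0
  ∂P/∂y = -2*x
  integrand = ∂Q/∂x - ∂P/∂y = 2*x.
Integrating over R: integral_0^1 integral_0^1 (2*x) dx dy = 1.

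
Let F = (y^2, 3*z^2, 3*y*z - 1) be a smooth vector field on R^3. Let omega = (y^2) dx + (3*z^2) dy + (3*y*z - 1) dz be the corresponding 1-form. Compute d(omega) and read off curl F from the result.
d(omega) = (-3*z) dy ∧ dz + (0) dz ∧ dx + (-2*y) dx ∧ dy; curl F = (-3*z, 0, -2*y)

d omega = sum_{i<j} (∂f_j/∂x_i - ∂f_i/∂x_j) dx_i ∧ dx_j. Under the identification (dy ∧ dz, dz ∧ dx, dx ∧ dy) ↔ (e_x, e_y, e_z), the coefficients are exactly the components of curl F. Compute:
  ∂R/∂y - ∂Q/∂z = (3*z) - (6*z) = -3*z
  ∂P/∂z - ∂R/∂x = (0) - (0) = 0
  ∂Q/∂x - ∂P/∂y = (0) - (2*y) = -2*y.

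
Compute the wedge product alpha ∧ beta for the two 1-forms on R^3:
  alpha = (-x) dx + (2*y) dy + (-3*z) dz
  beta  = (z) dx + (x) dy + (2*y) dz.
alpha ∧ beta = (-x^2 - 2*y*z) dx ∧ dy + (-2*x*y + 3*z^2) dx ∧ dz + (3*x*z + 4*y^2) dy ∧ dz

Distribute the wedge, using dx_i ∧ dx_j = -dx_j ∧ dx_i and dx_i ∧ dx_i = 0. For each pair (i, j) with i < j, the coefficient of dx_i ∧ dx_j in alpha ∧ beta is (alpha_i * beta_j - alpha_j * beta_i). Collecting: alpha ∧ beta = (-x^2 - 2*y*z) dx ∧ dy + (-2*x*y + 3*z^2) dx ∧ dz + (3*x*z + 4*y^2) dy ∧ dz.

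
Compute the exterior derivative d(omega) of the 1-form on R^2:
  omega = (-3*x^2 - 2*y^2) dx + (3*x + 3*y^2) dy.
d(omega) = (4*y + 3) dx ∧ dy

For a 1-form omega = sum_i f_i dx_i, the exterior derivative is
  d(omega) = sum_{i < j} (∂f_j/∂x_i - ∂f_i/∂x_j) dx_i ∧ dx_j.
  coefficient of dx ∧ dy: ∂f_2/∂x - ∂f_1/∂y = ∂(3*x + 3*y^2)/∂x - ∂(-3*x^2 - 2*y^2)/∂y = 4*y + 3
Assembling: d(omega) = (4*y + 3) dx ∧ dy.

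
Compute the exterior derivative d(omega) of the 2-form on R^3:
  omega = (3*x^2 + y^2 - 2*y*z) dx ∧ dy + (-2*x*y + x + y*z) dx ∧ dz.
d(omega) = (2*x - 2*y - z) dx ∧ dy ∧ dz

For a 2-form omega = sum_{i<j} g_{ij} dx_i ∧ dx_j, the exterior derivative is
  d(omega) = sum_{i<j} d(g_{ij}) ∧ dx_i ∧ dx_j = sum_{i<j, k} (∂g_{ij}/∂x_k) dx_k ∧ dx_i ∧ dx_j.
Expand each term, using dx_k ∧ dx_i ∧ dx_j = sgn(permutation) dx_{(a)} ∧ dx_{(b)} ∧ dx_{(c)} with (a < b < c) sorted:
  d(3*x^2 + y^2 - 2*y*z) includes (∂/∂z)(3*x^2 + y^2 - 2*y*z) dz = (-2*y) dz, which multiplied by dx ∧ dy gives (-2*y) dx ∧ dy ∧ dz
  d(-2*x*y + x + y*z) includes (∂/∂y)(-2*x*y + x + y*z) dy = (-2*x + z) dy, which multiplied by dx ∧ dz gives (2*x - z) dx ∧ dy ∧ dz
Collecting like 3-forms: d(omega) = (2*x - 2*y - z) dx ∧ dy ∧ dz.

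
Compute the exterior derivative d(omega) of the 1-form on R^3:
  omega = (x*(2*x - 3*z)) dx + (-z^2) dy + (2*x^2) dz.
d(omega) = (7*x) dx ∧ dz + (2*z) dy ∧ dz

For a 1-form omega = sum_i f_i dx_i, the exterior derivative is
  d(omega) = sum_{i < j} (∂f_j/∂x_i - ∂f_i/∂x_j) dx_i ∧ dx_j.
  coefficient of dx ∧ dz: ∂f_3/∂x - ∂f_1/∂z = ∂(2*x^2)/∂x - ∂(x*(2*x - 3*z))/∂z = 7*x
  coefficient of dy ∧ dz: ∂f_3/∂y - ∂f_2/∂z = ∂(2*x^2)/∂y - ∂(-z^2)/∂z = 2*z
Assembling: d(omega) = (7*x) dx ∧ dz + (2*z) dy ∧ dz.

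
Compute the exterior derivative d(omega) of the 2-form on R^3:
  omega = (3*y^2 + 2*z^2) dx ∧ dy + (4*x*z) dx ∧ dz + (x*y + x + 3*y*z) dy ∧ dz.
d(omega) = (y + 4*z + 1) dx ∧ dy ∧ dz

For a 2-form omega = sum_{i<j} g_{ij} dx_i ∧ dx_j, the exterior derivative is
  d(omega) = sum_{i<j} d(g_{ij}) ∧ dx_i ∧ dx_j = sum_{i<j, k} (∂g_{ij}/∂x_k) dx_k ∧ dx_i ∧ dx_j.
Expand each term, using dx_k ∧ dx_i ∧ dx_j = sgn(permutation) dx_{(a)} ∧ dx_{(b)} ∧ dx_{(c)} with (a < b < c) sorted:
  d(3*y^2 + 2*z^2) includes (∂/∂z)(3*y^2 + 2*z^2) dz = (4*z) dz, which multiplied by dx ∧ dy gives (4*z) dx ∧ dy ∧ dz
  d(x*y + x + 3*y*z) includes (∂/∂x)(x*y + x + 3*y*z) dx = (y + 1) dx, which multiplied by dy ∧ dz gives (y + 1) dx ∧ dy ∧ dz
Collecting like 3-forms: d(omega) = (y + 4*z + 1) dx ∧ dy ∧ dz.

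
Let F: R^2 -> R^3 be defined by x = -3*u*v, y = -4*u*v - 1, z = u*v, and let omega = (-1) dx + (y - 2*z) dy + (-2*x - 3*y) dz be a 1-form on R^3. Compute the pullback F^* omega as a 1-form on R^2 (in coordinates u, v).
F^* omega = (2*v*(21*u*v + 5)) du + (2*u*(21*u*v + 5)) dv

Using F^*(f dg) = (f ∘ F) d(g ∘ F), substitute each coordinate x_i by F_i(u, v) in f_i, and replace dx_i by d F_i = (∂F_i/∂u) du + (∂F_i/∂v) dv.
  For the x component: f_1(F) = -1; d F_1 = (-3*v) du + (-3*u) dv
  For the y component: f_2(F) = -6*u*v - 1; d F_2 = (-4*v) du + (-4*u) dv
  For the z component: f_3(F) = 18*u*v + 3; d F_3 = (v) du + (u) dv
Combining and collecting du, dv coefficients:
  coeff of du: 2*v*(21*u*v + 5)
  coeff of dv: 2*u*(21*u*v + 5)
F^* omega = (2*v*(21*u*v + 5)) du + (2*u*(21*u*v + 5)) dv.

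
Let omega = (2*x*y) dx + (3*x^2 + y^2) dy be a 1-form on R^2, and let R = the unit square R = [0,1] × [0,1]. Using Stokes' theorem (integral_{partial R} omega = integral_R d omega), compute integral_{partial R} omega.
integral_(partial R) omega = 2

Stokes: integral_partial_R omega = integral_R d omega with d omega = (∂Q/∂x - ∂P/∂y) dx ∧ dy.
  ∂Q/∂x = 6*x
  ∂P/∂y = 2*x
  integrand = ∂Q/∂x - ∂P/∂y = 4*x.
Integrating over R: integral_0^1 integral_0^1 (4*x) dx dy = 2.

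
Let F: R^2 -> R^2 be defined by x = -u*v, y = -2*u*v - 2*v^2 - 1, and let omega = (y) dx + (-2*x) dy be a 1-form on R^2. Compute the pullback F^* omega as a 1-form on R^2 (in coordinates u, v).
F^* omega = (v*(-2*u*v + 2*v^2 + 1)) du + (u*(-2*u*v - 6*v^2 + 1)) dv

Using F^*(f dg) = (f ∘ F) d(g ∘ F), substitute each coordinate x_i by F_i(u, v) in f_i, and replace dx_i by d F_i = (∂F_i/∂u) du + (∂F_i/∂v) dv.
  For the x component: f_1(F) = -2*u*v - 2*v^2 - 1; d F_1 = (-v) du + (-u) dv
  For the y component: f_2(F) = 2*u*v; d F_2 = (-2*v) du + (-2*u - 4*v) dv
Combining and collecting du, dv coefficients:
  coeff of du: v*(-2*u*v + 2*v^2 + 1)
  coeff of dv: u*(-2*u*v - 6*v^2 + 1)
F^* omega = (v*(-2*u*v + 2*v^2 + 1)) du + (u*(-2*u*v - 6*v^2 + 1)) dv.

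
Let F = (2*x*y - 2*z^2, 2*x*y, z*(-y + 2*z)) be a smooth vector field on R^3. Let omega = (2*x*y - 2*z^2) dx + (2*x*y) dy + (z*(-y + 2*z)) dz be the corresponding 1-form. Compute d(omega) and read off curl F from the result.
d(omega) = (-z) dy ∧ dz + (-4*z) dz ∧ dx + (-2*x + 2*y) dx ∧ dy; curl F = (-z, -4*z, -2*x + 2*y)

d omega = sum_{i<j} (∂f_j/∂x_i - ∂f_i/∂x_j) dx_i ∧ dx_j. Under the identification (dy ∧ dz, dz ∧ dx, dx ∧ dy) ↔ (e_x, e_y, e_z), the coefficients are exactly the components of curl F. Compute:
  ∂R/∂y - ∂Q/∂z = (-z) - (0) = -z
  ∂P/∂z - ∂R/∂x = (-4*z) - (0) = -4*z
  ∂Q/∂x - ∂P/∂y = (2*y) - (2*x) = -2*x + 2*y.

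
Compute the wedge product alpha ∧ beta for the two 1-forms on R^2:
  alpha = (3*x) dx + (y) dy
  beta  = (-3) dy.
alpha ∧ beta = (-9*x) dx ∧ dy

Distribute the wedge, using dx_i ∧ dx_j = -dx_j ∧ dx_i and dx_i ∧ dx_i = 0. For each pair (i, j) with i < j, the coefficient of dx_i ∧ dx_j in alpha ∧ beta is (alpha_i * beta_j - alpha_j * beta_i). Collecting: alpha ∧ beta = (-9*x) dx ∧ dy.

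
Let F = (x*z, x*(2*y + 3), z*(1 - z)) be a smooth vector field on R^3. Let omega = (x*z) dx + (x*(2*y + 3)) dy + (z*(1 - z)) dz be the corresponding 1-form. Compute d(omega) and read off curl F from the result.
d(omega) = (0) dy ∧ dz + (x) dz ∧ dx + (2*y + 3) dx ∧ dy; curl F = (0, x, 2*y + 3)

d omega = sum_{i<j} (∂f_j/∂x_i - ∂f_i/∂x_j) dx_i ∧ dx_j. Under the identification (dy ∧ dz, dz ∧ dx, dx ∧ dy) ↔ (e_x, e_y, e_z), the coefficients are exactly the components of curl F. Compute:
  ∂R/∂y - ∂Q/∂z = (0) - (0) = 0
  ∂P/∂z - ∂R/∂x = (x) - (0) = x
  ∂Q/∂x - ∂P/∂y = (2*y + 3) - (0) = 2*y + 3.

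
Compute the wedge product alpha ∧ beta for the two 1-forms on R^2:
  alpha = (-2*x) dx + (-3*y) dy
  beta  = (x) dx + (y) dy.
alpha ∧ beta = (x*y) dx ∧ dy

Distribute the wedge, using dx_i ∧ dx_j = -dx_j ∧ dx_i and dx_i ∧ dx_i = 0. For each pair (i, j) with i < j, the coefficient of dx_i ∧ dx_j in alpha ∧ beta is (alpha_i * beta_j - alpha_j * beta_i). Collecting: alpha ∧ beta = (x*y) dx ∧ dy.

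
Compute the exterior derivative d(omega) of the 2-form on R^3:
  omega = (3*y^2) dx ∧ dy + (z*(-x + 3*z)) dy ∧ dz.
d(omega) = (-z) dx ∧ dy ∧ dz

For a 2-form omega = sum_{i<j} g_{ij} dx_i ∧ dx_j, the exterior derivative is
  d(omega) = sum_{i<j} d(g_{ij}) ∧ dx_i ∧ dx_j = sum_{i<j, k} (∂g_{ij}/∂x_k) dx_k ∧ dx_i ∧ dx_j.
Expand each term, using dx_k ∧ dx_i ∧ dx_j = sgn(permutation) dx_{(a)} ∧ dx_{(b)} ∧ dx_{(c)} with (a < b < c) sorted:
  d(z*(-x + 3*z)) includes (∂/∂x)(z*(-x + 3*z)) dx = (-z) dx, which multiplied by dy ∧ dz gives (-z) dx ∧ dy ∧ dz
Collecting like 3-forms: d(omega) = (-z) dx ∧ dy ∧ dz.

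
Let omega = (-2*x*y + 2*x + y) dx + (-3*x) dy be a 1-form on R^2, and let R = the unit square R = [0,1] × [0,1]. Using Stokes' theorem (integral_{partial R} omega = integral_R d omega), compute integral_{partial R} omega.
integral_(partial R) omega = -3

Stokes: integral_partial_R omega = integral_R d omega with d omega = (∂Q/∂x - ∂P/∂y) dx ∧ dy.
  ∂Q/∂x = -3
  ∂P/∂y = 1 - 2*x
  integrand = ∂Q/∂x - ∂P/∂y = 2*x - 4.
Integrating over R: integral_0^1 integral_0^1 (2*x - 4) dx dy = -3.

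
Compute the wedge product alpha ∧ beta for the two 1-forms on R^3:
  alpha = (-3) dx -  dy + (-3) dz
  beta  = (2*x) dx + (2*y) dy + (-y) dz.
alpha ∧ beta = (2*x - 6*y) dx ∧ dy + (6*x + 3*y) dx ∧ dz + (7*y) dy ∧ dz

Distribute the wedge, using dx_i ∧ dx_j = -dx_j ∧ dx_i and dx_i ∧ dx_i = 0. For each pair (i, j) with i < j, the coefficient of dx_i ∧ dx_j in alpha ∧ beta is (alpha_i * beta_j - alpha_j * beta_i). Collecting: alpha ∧ beta = (2*x - 6*y) dx ∧ dy + (6*x + 3*y) dx ∧ dz + (7*y) dy ∧ dz.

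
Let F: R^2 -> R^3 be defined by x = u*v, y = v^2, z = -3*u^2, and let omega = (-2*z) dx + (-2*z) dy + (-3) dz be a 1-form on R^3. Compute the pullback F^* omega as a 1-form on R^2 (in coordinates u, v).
F^* omega = (6*u*(u*v + 3)) du + (6*u^2*(u + 2*v)) dv

Using F^*(f dg) = (f ∘ F) d(g ∘ F), substitute each coordinate x_i by F_i(u, v) in f_i, and replace dx_i by d F_i = (∂F_i/∂u) du + (∂F_i/∂v) dv.
  For the x component: f_1(F) = 6*u^2; d F_1 = (v) du + (u) dv
  For the y component: f_2(F) = 6*u^2; d F_2 = (0) du + (2*v) dv
  For the z component: f_3(F) = -3; d F_3 = (-6*u) du + (0) dv
Combining and collecting du, dv coefficients:
  coeff of du: 6*u*(u*v + 3)
  coeff of dv: 6*u^2*(u + 2*v)
F^* omega = (6*u*(u*v + 3)) du + (6*u^2*(u + 2*v)) dv.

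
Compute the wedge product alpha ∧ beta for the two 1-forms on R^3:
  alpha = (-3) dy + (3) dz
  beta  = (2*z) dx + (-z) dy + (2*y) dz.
alpha ∧ beta = (6*z) dx ∧ dy + (-6*y + 3*z) dy ∧ dz + (-6*z) dx ∧ dz

Distribute the wedge, using dx_i ∧ dx_j = -dx_j ∧ dx_i and dx_i ∧ dx_i = 0. For each pair (i, j) with i < j, the coefficient of dx_i ∧ dx_j in alpha ∧ beta is (alpha_i * beta_j - alpha_j * beta_i). Collecting: alpha ∧ beta = (6*z) dx ∧ dy + (-6*y + 3*z) dy ∧ dz + (-6*z) dx ∧ dz.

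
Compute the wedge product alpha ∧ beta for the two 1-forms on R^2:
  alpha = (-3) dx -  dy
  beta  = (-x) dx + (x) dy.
alpha ∧ beta = (-4*x) dx ∧ dy

Distribute the wedge, using dx_i ∧ dx_j = -dx_j ∧ dx_i and dx_i ∧ dx_i = 0. For each pair (i, j) with i < j, the coefficient of dx_i ∧ dx_j in alpha ∧ beta is (alpha_i * beta_j - alpha_j * beta_i). Collecting: alpha ∧ beta = (-4*x) dx ∧ dy.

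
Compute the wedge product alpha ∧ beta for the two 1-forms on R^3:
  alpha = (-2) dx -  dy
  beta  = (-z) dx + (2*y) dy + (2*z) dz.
alpha ∧ beta = (-4*y - z) dx ∧ dy + (-4*z) dx ∧ dz + (-2*z) dy ∧ dz

Distribute the wedge, using dx_i ∧ dx_j = -dx_j ∧ dx_i and dx_i ∧ dx_i = 0. For each pair (i, j) with i < j, the coefficient of dx_i ∧ dx_j in alpha ∧ beta is (alpha_i * beta_j - alpha_j * beta_i). Collecting: alpha ∧ beta = (-4*y - z) dx ∧ dy + (-4*z) dx ∧ dz + (-2*z) dy ∧ dz.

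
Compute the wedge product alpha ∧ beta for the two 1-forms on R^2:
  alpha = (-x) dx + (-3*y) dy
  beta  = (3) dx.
alpha ∧ beta = (9*y) dx ∧ dy

Distribute the wedge, using dx_i ∧ dx_j = -dx_j ∧ dx_i and dx_i ∧ dx_i = 0. For each pair (i, j) with i < j, the coefficient of dx_i ∧ dx_j in alpha ∧ beta is (alpha_i * beta_j - alpha_j * beta_i). Collecting: alpha ∧ beta = (9*y) dx ∧ dy.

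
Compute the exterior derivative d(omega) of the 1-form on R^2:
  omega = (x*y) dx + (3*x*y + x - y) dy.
d(omega) = (-x + 3*y + 1) dx ∧ dy

For a 1-form omega = sum_i f_i dx_i, the exterior derivative is
  d(omega) = sum_{i < j} (∂f_j/∂x_i - ∂f_i/∂x_j) dx_i ∧ dx_j.
  coefficient of dx ∧ dy: ∂f_2/∂x - ∂f_1/∂y = ∂(3*x*y + x - y)/∂x - ∂(x*y)/∂y = -x + 3*y + 1
Assembling: d(omega) = (-x + 3*y + 1) dx ∧ dy.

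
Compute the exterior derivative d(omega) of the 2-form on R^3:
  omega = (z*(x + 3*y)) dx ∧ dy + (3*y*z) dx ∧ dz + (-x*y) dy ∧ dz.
d(omega) = (x + 2*y - 3*z) dx ∧ dy ∧ dz

For a 2-form omega = sum_{i<j} g_{ij} dx_i ∧ dx_j, the exterior derivative is
  d(omega) = sum_{i<j} d(g_{ij}) ∧ dx_i ∧ dx_j = sum_{i<j, k} (∂g_{ij}/∂x_k) dx_k ∧ dx_i ∧ dx_j.
Expand each term, using dx_k ∧ dx_i ∧ dx_j = sgn(permutation) dx_{(a)} ∧ dx_{(b)} ∧ dx_{(c)} with (a < b < c) sorted:
  d(z*(x + 3*y)) includes (∂/∂z)(z*(x + 3*y)) dz = (x + 3*y) dz, which multiplied by dx ∧ dy gives (x + 3*y) dx ∧ dy ∧ dz
  d(3*y*z) includes (∂/∂y)(3*y*z) dy = (3*z) dy, which multiplied by dx ∧ dz gives (-3*z) dx ∧ dy ∧ dz
  d(-x*y) includes (∂/∂x)(-x*y) dx = (-y) dx, which multiplied by dy ∧ dz gives (-y) dx ∧ dy ∧ dz
Collecting like 3-forms: d(omega) = (x + 2*y - 3*z) dx ∧ dy ∧ dz.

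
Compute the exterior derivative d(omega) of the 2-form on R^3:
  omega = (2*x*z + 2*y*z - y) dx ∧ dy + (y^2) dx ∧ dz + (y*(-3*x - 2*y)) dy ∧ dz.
d(omega) = (2*x - 3*y) dx ∧ dy ∧ dz

For a 2-form omega = sum_{i<j} g_{ij} dx_i ∧ dx_j, the exterior derivative is
  d(omega) = sum_{i<j} d(g_{ij}) ∧ dx_i ∧ dx_j = sum_{i<j, k} (∂g_{ij}/∂x_k) dx_k ∧ dx_i ∧ dx_j.
Expand each term, using dx_k ∧ dx_i ∧ dx_j = sgn(permutation) dx_{(a)} ∧ dx_{(b)} ∧ dx_{(c)} with (a < b < c) sorted:
  d(2*x*z + 2*y*z - y) includes (∂/∂z)(2*x*z + 2*y*z - y) dz = (2*x + 2*y) dz, which multiplied by dx ∧ dy gives (2*x + 2*y) dx ∧ dy ∧ dz
  d(y^2) includes (∂/∂y)(y^2) dy = (2*y) dy, which multiplied by dx ∧ dz gives (-2*y) dx ∧ dy ∧ dz
  d(y*(-3*x - 2*y)) includes (∂/∂x)(y*(-3*x - 2*y)) dx = (-3*y) dx, which multiplied by dy ∧ dz gives (-3*y) dx ∧ dy ∧ dz
Collecting like 3-forms: d(omega) = (2*x - 3*y) dx ∧ dy ∧ dz.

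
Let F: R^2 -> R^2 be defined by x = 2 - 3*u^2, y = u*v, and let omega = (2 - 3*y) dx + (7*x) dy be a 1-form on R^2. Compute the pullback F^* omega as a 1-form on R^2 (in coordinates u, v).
F^* omega = (-3*u^2*v - 12*u + 14*v) du + (-21*u^3 + 14*u) dv

Using F^*(f dg) = (f ∘ F) d(g ∘ F), substitute each coordinate x_i by F_i(u, v) in f_i, and replace dx_i by d F_i = (∂F_i/∂u) du + (∂F_i/∂v) dv.
  For the x component: f_1(F) = -3*u*v + 2; d F_1 = (-6*u) du + (0) dv
  For the y component: f_2(F) = 14 - 21*u^2; d F_2 = (v) du + (u) dv
Combining and collecting du, dv coefficients:
  coeff of du: -3*u^2*v - 12*u + 14*v
  coeff of dv: -21*u^3 + 14*u
F^* omega = (-3*u^2*v - 12*u + 14*v) du + (-21*u^3 + 14*u) dv.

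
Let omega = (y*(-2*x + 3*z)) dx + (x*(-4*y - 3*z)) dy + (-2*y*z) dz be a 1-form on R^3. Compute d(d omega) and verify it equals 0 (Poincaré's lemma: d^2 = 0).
d(d omega) = 0

Step 1: d omega = sum_{i<j} (∂f_j/∂x_i - ∂f_i/∂x_j) dx_i ∧ dx_j:
  coeff of dx ∧ dy: 2*x - 4*y - 6*z
  coeff of dx ∧ dz: -3*y
  coeff of dy ∧ dz: 3*x - 2*z
Step 2: Apply d again to each 2-form coefficient. The only possible 3-form in R^3 is dx ∧ dy ∧ dz, with coefficient
  ∂(coeff of dy∧dz)/∂x - ∂(coeff of dx∧dz)/∂y + ∂(coeff of dx∧dy)/∂z
  = ∂/∂x (3*x - 2*z) - ∂/∂y (-3*y) + ∂/∂z (2*x - 4*y - 6*z).
Each of these terms simplifies to sums of mixed partials that cancel in pairs. The result is 0 (by equality of mixed partials for smooth functions — Schwarz / Clairaut).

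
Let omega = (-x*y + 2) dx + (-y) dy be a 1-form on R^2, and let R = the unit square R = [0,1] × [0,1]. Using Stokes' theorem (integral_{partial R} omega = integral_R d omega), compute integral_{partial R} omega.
integral_(partial R) omega = 1/2

Stokes: integral_partial_R omega = integral_R d omega with d omega = (∂Q/∂x - ∂P/∂y) dx ∧ dy.
  ∂Q/∂x = 0
  ∂P/∂y = -x
  integrand = ∂Q/∂x - ∂P/∂y = x.
Integrating over R: integral_0^1 integral_0^1 (x) dx dy = 1/2.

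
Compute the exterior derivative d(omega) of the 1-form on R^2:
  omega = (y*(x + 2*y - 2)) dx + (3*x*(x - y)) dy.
d(omega) = (5*x - 7*y + 2) dx ∧ dy

For a 1-form omega = sum_i f_i dx_i, the exterior derivative is
  d(omega) = sum_{i < j} (∂f_j/∂x_i - ∂f_i/∂x_j) dx_i ∧ dx_j.
  coefficient of dx ∧ dy: ∂f_2/∂x - ∂f_1/∂y = ∂(3*x*(x - y))/∂x - ∂(y*(x + 2*y - 2))/∂y = 5*x - 7*y + 2
Assembling: d(omega) = (5*x - 7*y + 2) dx ∧ dy.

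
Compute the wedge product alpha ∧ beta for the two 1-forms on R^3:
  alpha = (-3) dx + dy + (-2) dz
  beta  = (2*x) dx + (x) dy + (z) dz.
alpha ∧ beta = (-5*x) dx ∧ dy + (4*x - 3*z) dx ∧ dz + (2*x + z) dy ∧ dz

Distribute the wedge, using dx_i ∧ dx_j = -dx_j ∧ dx_i and dx_i ∧ dx_i = 0. For each pair (i, j) with i < j, the coefficient of dx_i ∧ dx_j in alpha ∧ beta is (alpha_i * beta_j - alpha_j * beta_i). Collecting: alpha ∧ beta = (-5*x) dx ∧ dy + (4*x - 3*z) dx ∧ dz + (2*x + z) dy ∧ dz.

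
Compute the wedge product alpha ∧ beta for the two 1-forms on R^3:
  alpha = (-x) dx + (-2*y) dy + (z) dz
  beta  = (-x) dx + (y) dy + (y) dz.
alpha ∧ beta = (-3*x*y) dx ∧ dy + (x*(-y + z)) dx ∧ dz + (-y*(2*y + z)) dy ∧ dz

Distribute the wedge, using dx_i ∧ dx_j = -dx_j ∧ dx_i and dx_i ∧ dx_i = 0. For each pair (i, j) with i < j, the coefficient of dx_i ∧ dx_j in alpha ∧ beta is (alpha_i * beta_j - alpha_j * beta_i). Collecting: alpha ∧ beta = (-3*x*y) dx ∧ dy + (x*(-y + z)) dx ∧ dz + (-y*(2*y + z)) dy ∧ dz.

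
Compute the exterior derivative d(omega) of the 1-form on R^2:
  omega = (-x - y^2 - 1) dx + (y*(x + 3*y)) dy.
d(omega) = (3*y) dx ∧ dy

For a 1-form omega = sum_i f_i dx_i, the exterior derivative is
  d(omega) = sum_{i < j} (∂f_j/∂x_i - ∂f_i/∂x_j) dx_i ∧ dx_j.
  coefficient of dx ∧ dy: ∂f_2/∂x - ∂f_1/∂y = ∂(y*(x + 3*y))/∂x - ∂(-x - y^2 - 1)/∂y = 3*y
Assembling: d(omega) = (3*y) dx ∧ dy.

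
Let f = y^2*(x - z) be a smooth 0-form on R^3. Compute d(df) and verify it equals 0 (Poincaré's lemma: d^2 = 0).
d(df) = 0

Step 1: df = sum_i (∂f/∂x_i) dx_i = (y^2) dx + (2*y*(x - z)) dy + (-y^2) dz.
Step 2: Apply d again. Using the 1-form formula, the coefficient of dx ∧ dy in d(df) is ∂^2 f/∂x ∂y - ∂^2 f/∂y ∂x = (2*y) - (2*y) = 0 (equality of mixed partials for smooth f).
Similarly for dx ∧ dz and dy ∧ dz — all coefficients vanish. So d(df) = 0.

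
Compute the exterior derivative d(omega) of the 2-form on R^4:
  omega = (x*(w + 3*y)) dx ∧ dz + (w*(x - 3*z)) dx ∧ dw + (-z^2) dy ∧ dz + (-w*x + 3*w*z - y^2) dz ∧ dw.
d(omega) = (-3*x) dx ∧ dy ∧ dz + (2*w + x) dx ∧ dz ∧ dw + (-2*y) dy ∧ dz ∧ dw

For a 2-form omega = sum_{i<j} g_{ij} dx_i ∧ dx_j, the exterior derivative is
  d(omega) = sum_{i<j} d(g_{ij}) ∧ dx_i ∧ dx_j = sum_{i<j, k} (∂g_{ij}/∂x_k) dx_k ∧ dx_i ∧ dx_j.
Expand each term, using dx_k ∧ dx_i ∧ dx_j = sgn(permutation) dx_{(a)} ∧ dx_{(b)} ∧ dx_{(c)} with (a < b < c) sorted:
  d(x*(w + 3*y)) includes (∂/∂y)(x*(w + 3*y)) dy = (3*x) dy, which multiplied by dx ∧ dz gives (-3*x) dx ∧ dy ∧ dz
  d(x*(w + 3*y)) includes (∂/∂w)(x*(w + 3*y)) dw = (x) dw, which multiplied by dx ∧ dz gives (x) dx ∧ dz ∧ dw
  d(w*(x - 3*z)) includes (∂/∂z)(w*(x - 3*z)) dz = (-3*w) dz, which multiplied by dx ∧ dw gives (3*w) dx ∧ dz ∧ dw
  d(-w*x + 3*w*z - y^2) includes (∂/∂x)(-w*x + 3*w*z - y^2) dx = (-w) dx, which multiplied by dz ∧ dw gives (-w) dx ∧ dz ∧ dw
  d(-w*x + 3*w*z - y^2) includes (∂/∂y)(-w*x + 3*w*z - y^2) dy = (-2*y) dy, which multiplied by dz ∧ dw gives (-2*y) dy ∧ dz ∧ dw
Collecting like 3-forms: d(omega) = (-3*x) dx ∧ dy ∧ dz + (2*w + x) dx ∧ dz ∧ dw + (-2*y) dy ∧ dz ∧ dw.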